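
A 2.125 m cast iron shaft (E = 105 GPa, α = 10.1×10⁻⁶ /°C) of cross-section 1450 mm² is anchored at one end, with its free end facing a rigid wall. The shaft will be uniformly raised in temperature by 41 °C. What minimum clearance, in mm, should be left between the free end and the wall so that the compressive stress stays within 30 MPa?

g ≈ 0.273 mm

Free expansion if unrestrained: δ_free = αΔT L = 10.1×10⁻⁶ × 41 × 2125 = 0.88 mm.
A stress of 30 MPa corresponds to the wall pushing the shaft back by σL/E = 30×2125/(105×10³) = 0.6071 mm.
So the gap has to take up the difference, g_min = δ_free − σL/E = 0.88 − 0.6071 = 0.2728 mm.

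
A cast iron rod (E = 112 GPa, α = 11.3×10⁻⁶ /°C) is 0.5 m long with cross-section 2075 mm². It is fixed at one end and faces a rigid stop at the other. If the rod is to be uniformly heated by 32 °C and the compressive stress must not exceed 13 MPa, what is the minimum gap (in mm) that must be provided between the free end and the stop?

Free expansion if unrestrained: δ_free = αΔT L = 11.3×10⁻⁶ × 32 × 500 = 0.1808 mm.
At the allowable stress the elastic shortening the wall may impose is σL/E = 13 × 500 / (112×10³) = 0.05804 mm.
The gap must absorb the remainder: g_min = 0.1808 − 0.05804 = 0.1228 mm.

g ≈ 0.123 mm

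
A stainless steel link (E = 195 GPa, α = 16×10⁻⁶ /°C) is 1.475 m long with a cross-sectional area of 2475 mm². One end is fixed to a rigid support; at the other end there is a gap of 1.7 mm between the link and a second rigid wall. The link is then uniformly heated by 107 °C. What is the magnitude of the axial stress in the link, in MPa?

Free thermal elongation = αΔT L = 16×10⁻⁶ × 107 × 1475 = 2.525 mm.
After closing the 1.7 mm clearance, 2.525 − 1.7 = 0.8252 mm of expansion remains to be suppressed by the wall.
So σ = E(δ_free − g)/L = 195×10³ × 0.8252/1475 = 109.1 MPa.

σ ≈ 109 MPa (compressive)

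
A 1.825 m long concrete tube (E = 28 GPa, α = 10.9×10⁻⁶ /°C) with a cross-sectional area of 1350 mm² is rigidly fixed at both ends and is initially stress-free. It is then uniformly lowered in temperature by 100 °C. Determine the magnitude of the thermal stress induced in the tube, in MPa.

Because both ends are immovable the net strain is zero, and the suppressed thermal strain is αΔT = 10.9×10⁻⁶ × 100 = 1090×10⁻⁶.
σ = EαΔT = 28×10³ × 10.9×10⁻⁶ × 100 = 30.52 MPa (tensile; the tube is trying to contract).

σ ≈ 30.5 MPa (tensile)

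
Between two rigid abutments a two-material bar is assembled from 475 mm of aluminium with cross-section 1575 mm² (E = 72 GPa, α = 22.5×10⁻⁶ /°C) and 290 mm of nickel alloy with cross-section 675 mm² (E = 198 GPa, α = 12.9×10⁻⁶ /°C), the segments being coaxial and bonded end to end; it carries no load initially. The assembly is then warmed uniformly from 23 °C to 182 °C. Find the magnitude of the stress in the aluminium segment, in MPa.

σ ≈ 229 MPa (compressive)

With the walls removed the bar would change length by δ_free = Σ αᵢΔT Lᵢ = 22.5×10⁻⁶×159×475 + 12.9×10⁻⁶×159×290 = 2.294 mm.
The rigid supports impose zero overall length change; the single axial force P common to all segments must satisfy P Σ Lᵢ/(AᵢEᵢ) = δ_free.
The series flexibility is Σ Lᵢ/(AᵢEᵢ) = 475/(1575×72×10³) + 290/(675×198×10³) = 6.359×10⁻⁶ mm/N.
So P = 2.294 / 6.359×10⁻⁶ = 360.8 kN, compressive.
σ_{aluminium} = P / A = 360800 / 1575 = 229.1 MPa.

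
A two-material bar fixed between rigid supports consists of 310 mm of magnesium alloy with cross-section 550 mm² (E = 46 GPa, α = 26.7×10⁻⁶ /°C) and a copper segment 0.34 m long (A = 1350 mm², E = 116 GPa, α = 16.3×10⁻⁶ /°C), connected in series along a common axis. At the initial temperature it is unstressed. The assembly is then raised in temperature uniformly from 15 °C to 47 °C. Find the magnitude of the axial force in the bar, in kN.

With the walls removed the bar would change length by δ_free = Σ αᵢΔT Lᵢ = 26.7×10⁻⁶×32×310 + 16.3×10⁻⁶×32×340 = 0.4422 mm.
The rigid supports impose zero overall length change; the single axial force P common to all segments must satisfy P Σ Lᵢ/(AᵢEᵢ) = δ_free.
The series flexibility is Σ Lᵢ/(AᵢEᵢ) = 310/(550×46×10³) + 340/(1350×116×10³) = 1.442×10⁻⁵ mm/N.
P = 0.4422 / 1.442×10⁻⁵ = 30660 N = 30.66 kN, compressive.

P ≈ 30.7 kN (compressive)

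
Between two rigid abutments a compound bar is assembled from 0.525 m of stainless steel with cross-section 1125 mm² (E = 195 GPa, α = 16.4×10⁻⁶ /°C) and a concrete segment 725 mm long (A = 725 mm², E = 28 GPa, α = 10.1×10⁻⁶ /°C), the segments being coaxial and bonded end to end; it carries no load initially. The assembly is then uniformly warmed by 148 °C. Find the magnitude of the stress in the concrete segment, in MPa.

σ ≈ 85.3 MPa (compressive)

Free thermal expansion of the whole bar: Σ αᵢΔT Lᵢ = 16.4×10⁻⁶×148×525 + 10.1×10⁻⁶×148×725 = 2.358 mm.
The walls prevent any net length change, so an axial force P (same in every segment) develops. Compatibility: P · Σ Lᵢ/(AᵢEᵢ) = δ_free.
The series flexibility is Σ Lᵢ/(AᵢEᵢ) = 525/(1125×195×10³) + 725/(725×28×10³) = 3.811×10⁻⁵ mm/N.
So P = 2.358 / 3.811×10⁻⁵ = 61.88 kN, compressive.
σ_{concrete} = P / A = 61880 / 725 = 85.35 MPa.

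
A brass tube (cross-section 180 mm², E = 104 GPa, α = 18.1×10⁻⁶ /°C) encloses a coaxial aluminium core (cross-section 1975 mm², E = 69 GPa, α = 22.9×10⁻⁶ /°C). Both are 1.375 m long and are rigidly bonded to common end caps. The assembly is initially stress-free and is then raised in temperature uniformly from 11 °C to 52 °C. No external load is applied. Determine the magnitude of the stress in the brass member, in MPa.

σ ≈ 18 MPa (tensile)

The aluminium has the larger α, so on heating it would change length more than the brass if both were free. The rigid plates force a common final length, so the aluminium is put into compression and the brass into tension, with equal and opposite forces P (no external load).
Setting the final lengths equal and cancelling L: (α₁ − α₂)ΔT = P/(A₁E₁) + P/(A₂E₂).
|α₁ − α₂|·ΔT = 4.8×10⁻⁶ × 41 = 0.0001968.
1/(A₁E₁) + 1/(A₂E₂) = 1/(180×104×10³) + 1/(1975×69×10³) = 6.076×10⁻⁸ N⁻¹.
P = 0.0001968 / 6.076×10⁻⁸ = 3239 N = 3.239 kN.
σ_{brass} = P/A₁ = 3239/180 = 18 MPa, tensile.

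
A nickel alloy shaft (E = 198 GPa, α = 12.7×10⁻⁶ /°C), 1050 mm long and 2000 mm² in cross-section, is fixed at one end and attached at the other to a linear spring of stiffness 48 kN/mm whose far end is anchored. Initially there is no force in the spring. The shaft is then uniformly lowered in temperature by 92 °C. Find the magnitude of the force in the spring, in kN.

If the spring were absent the shaft would shorten by αΔT L = 12.7×10⁻⁶ × 92 × 1050 = 1.227 mm.
With a force P in the spring, the elastic change of the shaft is PL/(AE) and that of the spring is P/k; compatibility requires their sum to equal δ_free.
P [ L/(AE) + 1/k ] = δ_free → P [ 1050/(2000×198×10³) + 1/(48×10³) ] = 1.227.
P = 1.227 / 2.348×10⁻⁵ = 52240 N.

P ≈ 52.2 kN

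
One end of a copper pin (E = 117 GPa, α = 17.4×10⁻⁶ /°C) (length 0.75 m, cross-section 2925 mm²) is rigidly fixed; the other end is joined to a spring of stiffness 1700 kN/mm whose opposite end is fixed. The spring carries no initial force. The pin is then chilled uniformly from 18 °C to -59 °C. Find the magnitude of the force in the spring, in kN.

P ≈ 361 kN

The unrestrained thermal change is αΔT L = 17.4×10⁻⁶ × 77 × 750 = 1.005 mm.
With a force P in the spring, the elastic change of the pin is PL/(AE) and that of the spring is P/k; compatibility requires their sum to equal δ_free.
So P = δ_free / [L/(AE) + 1/k] = 1.005 / [ 750/(2925×117×10³) + 1/(1700×10³) ].
P = 1.005 / 2.78×10⁻⁶ = 361500 N.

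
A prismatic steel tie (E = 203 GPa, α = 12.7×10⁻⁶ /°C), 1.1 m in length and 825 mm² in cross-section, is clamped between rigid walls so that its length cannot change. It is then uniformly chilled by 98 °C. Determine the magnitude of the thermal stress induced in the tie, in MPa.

The supports are rigid, so the total axial strain is zero. The restrained thermal strain is ε = αΔT = 12.7×10⁻⁶ × 98 = 1244.6×10⁻⁶.
The stress required to suppress this strain is σ = Eε = 203×10³ × 1244.6×10⁻⁶ = 252.7 MPa, tensile since the tie is trying to contract.

σ ≈ 253 MPa (tensile)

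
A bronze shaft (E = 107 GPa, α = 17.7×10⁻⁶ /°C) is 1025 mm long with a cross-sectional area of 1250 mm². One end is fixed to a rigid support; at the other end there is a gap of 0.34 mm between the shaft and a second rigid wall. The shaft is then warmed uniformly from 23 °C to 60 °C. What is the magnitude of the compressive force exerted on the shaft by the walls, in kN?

Free thermal elongation = αΔT L = 17.7×10⁻⁶ × 37 × 1025 = 0.6713 mm.
After closing the 0.34 mm clearance, 0.6713 − 0.34 = 0.3313 mm of expansion remains to be suppressed by the wall.
So σ = E(δ_free − g)/L = 107×10³ × 0.3313/1025 = 34.58 MPa.
P = σA = 34.58 × 1250 = 43.23 kN.

P ≈ 43.2 kN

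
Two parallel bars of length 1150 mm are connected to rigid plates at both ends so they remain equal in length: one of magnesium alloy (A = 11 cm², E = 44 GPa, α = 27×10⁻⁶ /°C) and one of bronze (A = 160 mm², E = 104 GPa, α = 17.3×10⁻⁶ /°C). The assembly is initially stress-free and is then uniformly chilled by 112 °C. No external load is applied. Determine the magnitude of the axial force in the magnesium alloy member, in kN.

P ≈ 13.5 kN (tensile in the magnesium alloy)

Both members must finish at the same length. With the larger α, the magnesium alloy tends to over-contract; the plates restrain it, putting the magnesium alloy in tension and the bronze in compression. With no external load the two internal forces are equal and opposite, magnitude P.
Equating the net (thermal + elastic) strains gives |α₁ − α₂|·ΔT = P·[1/(A₁E₁) + 1/(A₂E₂)].
|α₁ − α₂|·ΔT = 9.7×10⁻⁶ × 112 = 0.001086.
1/(A₁E₁) + 1/(A₂E₂) = 1/(1100×44×10³) + 1/(160×104×10³) = 8.076×10⁻⁸ N⁻¹.
P = 0.001086 / 8.076×10⁻⁸ = 13450 N = 13.45 kN.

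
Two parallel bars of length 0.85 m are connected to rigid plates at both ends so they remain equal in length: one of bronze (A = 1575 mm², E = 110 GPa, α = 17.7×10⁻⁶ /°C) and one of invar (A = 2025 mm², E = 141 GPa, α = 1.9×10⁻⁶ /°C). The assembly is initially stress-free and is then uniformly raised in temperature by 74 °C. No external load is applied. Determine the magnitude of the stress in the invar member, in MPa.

Equilibrium of a rigid end plate with no external load gives equal and opposite internal forces ±P in the two members. Since α_{bronze} > α_{invar}, heating drives the bronze into compression and the invar into tension.
Equating the net (thermal + elastic) strains gives |α₁ − α₂|·ΔT = P·[1/(A₁E₁) + 1/(A₂E₂)].
|α₁ − α₂|·ΔT = 15.8×10⁻⁶ × 74 = 0.001169.
1/(A₁E₁) + 1/(A₂E₂) = 1/(1575×110×10³) + 1/(2025×141×10³) = 9.274×10⁻⁹ N⁻¹.
P = 0.001169 / 9.274×10⁻⁹ = 126100 N = 126.1 kN.
σ_{invar} = P/A₂ = 126100/2025 = 62.26 MPa, tensile.

σ ≈ 62.3 MPa (tensile)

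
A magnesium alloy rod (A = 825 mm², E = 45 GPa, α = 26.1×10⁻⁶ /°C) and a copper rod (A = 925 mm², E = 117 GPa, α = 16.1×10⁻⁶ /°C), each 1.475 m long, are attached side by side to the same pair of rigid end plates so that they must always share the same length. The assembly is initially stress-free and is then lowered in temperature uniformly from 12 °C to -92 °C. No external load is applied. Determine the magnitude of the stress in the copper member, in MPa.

Both members must finish at the same length. With the larger α, the magnesium alloy tends to over-contract; the plates restrain it, putting the magnesium alloy in tension and the copper in compression. With no external load the two internal forces are equal and opposite, magnitude P.
Compatibility of the two members (thermal + elastic change equal): (α₁ − α₂)ΔT = P·[1/(A₁E₁) + 1/(A₂E₂)].
|α₁ − α₂|·ΔT = 10×10⁻⁶ × 104 = 0.00104.
1/(A₁E₁) + 1/(A₂E₂) = 1/(825×45×10³) + 1/(925×117×10³) = 3.618×10⁻⁸ N⁻¹.
P = 0.00104 / 3.618×10⁻⁸ = 28750 N = 28.75 kN.
σ_{copper} = P/A₂ = 28750/925 = 31.08 MPa, compressive.

σ ≈ 31.1 MPa (compressive)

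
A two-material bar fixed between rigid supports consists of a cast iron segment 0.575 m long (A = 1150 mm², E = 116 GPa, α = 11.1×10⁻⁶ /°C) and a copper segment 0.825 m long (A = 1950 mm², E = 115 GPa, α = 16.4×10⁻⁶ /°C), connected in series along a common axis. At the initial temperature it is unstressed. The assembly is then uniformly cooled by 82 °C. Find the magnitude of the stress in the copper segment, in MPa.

If the supports were absent, the total length change would be Σ αᵢΔT Lᵢ = 11.1×10⁻⁶×82×575 + 16.4×10⁻⁶×82×825 = 1.633 mm.
The rigid supports impose zero overall length change; the single axial force P common to all segments must satisfy P Σ Lᵢ/(AᵢEᵢ) = δ_free.
The series flexibility is Σ Lᵢ/(AᵢEᵢ) = 575/(1150×116×10³) + 825/(1950×115×10³) = 7.989×10⁻⁶ mm/N.
Hence P = δ_free / Σ(L/AE) = 1.633/7.989×10⁻⁶ = 204.4 kN (tensile).
σ_{copper} = P / A = 204400 / 1950 = 104.8 MPa.

σ ≈ 105 MPa (tensile)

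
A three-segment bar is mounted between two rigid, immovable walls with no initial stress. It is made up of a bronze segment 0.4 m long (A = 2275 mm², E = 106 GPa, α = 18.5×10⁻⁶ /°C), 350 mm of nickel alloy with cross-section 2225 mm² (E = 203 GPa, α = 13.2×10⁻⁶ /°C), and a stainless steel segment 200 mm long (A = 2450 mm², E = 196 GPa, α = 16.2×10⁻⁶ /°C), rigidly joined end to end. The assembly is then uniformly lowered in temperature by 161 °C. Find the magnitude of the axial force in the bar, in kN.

P ≈ 862 kN (tensile)

If the supports were absent, the total length change would be Σ αᵢΔT Lᵢ = 18.5×10⁻⁶×161×400 + 13.2×10⁻⁶×161×350 + 16.2×10⁻⁶×161×200 = 2.457 mm.
Since the ends are fixed, an axial force P builds up, equal in every segment, with P · Σ Lᵢ/(AᵢEᵢ) = δ_free.
The series flexibility is Σ Lᵢ/(AᵢEᵢ) = 400/(2275×106×10³) + 350/(2225×203×10³) + 200/(2450×196×10³) = 2.85×10⁻⁶ mm/N.
So P = 2.457 / 2.85×10⁻⁶ = 862 kN, tensile.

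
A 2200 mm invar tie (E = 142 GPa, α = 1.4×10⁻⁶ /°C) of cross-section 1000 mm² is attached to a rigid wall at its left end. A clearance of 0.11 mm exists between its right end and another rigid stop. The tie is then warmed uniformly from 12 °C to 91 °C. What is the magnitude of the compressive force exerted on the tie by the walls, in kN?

If the wall were absent the tie would grow by αΔT L = 1.4×10⁻⁶ × 79 × 2200 = 0.2433 mm.
This exceeds the 0.11 mm gap, so the wall pushes back. The portion of expansion that must be recovered elastically is δ_free − gap = 0.2433 − 0.11 = 0.1333 mm.
Compatibility: PL/(AE) = 0.1333 mm, so σ = P/A = E × (0.1333/2200) = 8.605 MPa.
P = σA = 8.605 × 1000 = 8.605 kN.

P ≈ 8.61 kN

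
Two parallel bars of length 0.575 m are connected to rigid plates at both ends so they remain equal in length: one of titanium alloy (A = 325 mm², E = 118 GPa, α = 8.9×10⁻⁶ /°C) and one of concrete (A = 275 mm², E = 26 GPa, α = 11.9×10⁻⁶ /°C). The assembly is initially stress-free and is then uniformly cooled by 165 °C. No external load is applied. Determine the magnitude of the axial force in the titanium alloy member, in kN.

P ≈ 2.98 kN (compressive in the titanium alloy)

The concrete has the larger α, so on cooling it would change length more than the titanium alloy if both were free. The rigid plates force a common final length, so the concrete is put into tension and the titanium alloy into compression, with equal and opposite forces P (no external load).
Compatibility of the two members (thermal + elastic change equal): (α₁ − α₂)ΔT = P·[1/(A₁E₁) + 1/(A₂E₂)].
|α₁ − α₂|·ΔT = 3×10⁻⁶ × 165 = 0.000495.
1/(A₁E₁) + 1/(A₂E₂) = 1/(325×118×10³) + 1/(275×26×10³) = 1.659×10⁻⁷ N⁻¹.
P = 0.000495 / 1.659×10⁻⁷ = 2983 N = 2.983 kN.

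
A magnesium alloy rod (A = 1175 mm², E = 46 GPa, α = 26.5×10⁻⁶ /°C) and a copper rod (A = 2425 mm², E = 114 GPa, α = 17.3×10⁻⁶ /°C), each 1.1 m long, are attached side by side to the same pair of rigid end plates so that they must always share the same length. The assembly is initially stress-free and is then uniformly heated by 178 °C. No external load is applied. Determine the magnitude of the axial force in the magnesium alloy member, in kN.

Equilibrium of a rigid end plate with no external load gives equal and opposite internal forces ±P in the two members. Since α_{magnesium alloy} > α_{copper}, heating drives the magnesium alloy into compression and the copper into tension.
Setting the final lengths equal and cancelling L: (α₁ − α₂)ΔT = P/(A₁E₁) + P/(A₂E₂).
|α₁ − α₂|·ΔT = 9.2×10⁻⁶ × 178 = 0.001638.
1/(A₁E₁) + 1/(A₂E₂) = 1/(1175×46×10³) + 1/(2425×114×10³) = 2.212×10⁻⁸ N⁻¹.
P = 0.001638 / 2.212×10⁻⁸ = 74040 N = 74.04 kN.

P ≈ 74 kN (compressive in the magnesium alloy)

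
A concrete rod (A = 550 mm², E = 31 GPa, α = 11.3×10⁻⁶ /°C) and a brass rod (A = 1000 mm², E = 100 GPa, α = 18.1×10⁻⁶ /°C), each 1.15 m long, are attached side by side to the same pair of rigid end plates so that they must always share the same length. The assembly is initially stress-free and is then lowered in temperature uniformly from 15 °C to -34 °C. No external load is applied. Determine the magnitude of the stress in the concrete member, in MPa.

The brass has the larger α, so on cooling it would change length more than the concrete if both were free. The rigid plates force a common final length, so the brass is put into tension and the concrete into compression, with equal and opposite forces P (no external load).
Compatibility of the two members (thermal + elastic change equal): (α₁ − α₂)ΔT = P·[1/(A₁E₁) + 1/(A₂E₂)].
|α₁ − α₂|·ΔT = 6.8×10⁻⁶ × 49 = 0.0003332.
1/(A₁E₁) + 1/(A₂E₂) = 1/(550×31×10³) + 1/(1000×100×10³) = 6.865×10⁻⁸ N⁻¹.
P = 0.0003332 / 6.865×10⁻⁸ = 4854 N = 4.854 kN.
σ_{concrete} = P/A₁ = 4854/550 = 8.825 MPa, compressive.

σ ≈ 8.82 MPa (compressive)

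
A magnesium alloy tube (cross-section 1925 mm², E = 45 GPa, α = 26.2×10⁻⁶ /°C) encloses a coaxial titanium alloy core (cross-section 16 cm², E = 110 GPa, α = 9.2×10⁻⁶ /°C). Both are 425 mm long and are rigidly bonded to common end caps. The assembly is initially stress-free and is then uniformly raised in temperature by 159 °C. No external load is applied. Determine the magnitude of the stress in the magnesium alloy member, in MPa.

The magnesium alloy has the larger α, so on heating it would change length more than the titanium alloy if both were free. The rigid plates force a common final length, so the magnesium alloy is put into compression and the titanium alloy into tension, with equal and opposite forces P (no external load).
Compatibility of the two members (thermal + elastic change equal): (α₁ − α₂)ΔT = P·[1/(A₁E₁) + 1/(A₂E₂)].
|α₁ − α₂|·ΔT = 17×10⁻⁶ × 159 = 0.002703.
1/(A₁E₁) + 1/(A₂E₂) = 1/(1925×45×10³) + 1/(1600×110×10³) = 1.723×10⁻⁸ N⁻¹.
P = 0.002703 / 1.723×10⁻⁸ = 156900 N = 156.9 kN.
σ_{magnesium alloy} = P/A₁ = 156900/1925 = 81.51 MPa, compressive.

σ ≈ 81.5 MPa (compressive)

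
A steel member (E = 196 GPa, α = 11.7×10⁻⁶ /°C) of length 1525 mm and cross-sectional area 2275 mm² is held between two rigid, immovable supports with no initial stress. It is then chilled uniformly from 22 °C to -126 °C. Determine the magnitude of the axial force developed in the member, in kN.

P ≈ 772 kN (tensile)

With zero net strain, σ = E·αΔT = 196 GPa × 11.7×10⁻⁶ × 148 = 339.4 MPa.
Then P = σA = 339.4 × 2275 mm² = 772.1 kN, tensile.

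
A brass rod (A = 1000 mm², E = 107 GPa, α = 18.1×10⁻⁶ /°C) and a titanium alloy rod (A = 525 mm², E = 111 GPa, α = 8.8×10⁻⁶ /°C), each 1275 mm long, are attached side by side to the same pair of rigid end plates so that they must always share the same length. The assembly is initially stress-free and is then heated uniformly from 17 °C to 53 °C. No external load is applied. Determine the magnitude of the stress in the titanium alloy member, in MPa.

σ ≈ 24.1 MPa (tensile)

The brass has the larger α, so on heating it would change length more than the titanium alloy if both were free. The rigid plates force a common final length, so the brass is put into compression and the titanium alloy into tension, with equal and opposite forces P (no external load).
Setting the final lengths equal and cancelling L: (α₁ − α₂)ΔT = P/(A₁E₁) + P/(A₂E₂).
|α₁ − α₂|·ΔT = 9.3×10⁻⁶ × 36 = 0.0003348.
1/(A₁E₁) + 1/(A₂E₂) = 1/(1000×107×10³) + 1/(525×111×10³) = 2.651×10⁻⁸ N⁻¹.
So P = 0.0003348 / 2.651×10⁻⁸ = 12.63 kN.
σ_{titanium alloy} = P/A₂ = 12630/525 = 24.06 MPa, tensile.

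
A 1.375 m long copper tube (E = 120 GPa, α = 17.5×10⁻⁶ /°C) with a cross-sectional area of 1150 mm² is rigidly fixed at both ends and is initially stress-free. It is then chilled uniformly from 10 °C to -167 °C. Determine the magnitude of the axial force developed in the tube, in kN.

P ≈ 427 kN (tensile)

The ends cannot move, so σ = EαΔT = 120×10³ × 17.5×10⁻⁶ × 177 = 371.7 MPa.
P = AEαΔT = 1150 × 120×10³ × 17.5×10⁻⁶ × 177 = 427.5 kN (tensile).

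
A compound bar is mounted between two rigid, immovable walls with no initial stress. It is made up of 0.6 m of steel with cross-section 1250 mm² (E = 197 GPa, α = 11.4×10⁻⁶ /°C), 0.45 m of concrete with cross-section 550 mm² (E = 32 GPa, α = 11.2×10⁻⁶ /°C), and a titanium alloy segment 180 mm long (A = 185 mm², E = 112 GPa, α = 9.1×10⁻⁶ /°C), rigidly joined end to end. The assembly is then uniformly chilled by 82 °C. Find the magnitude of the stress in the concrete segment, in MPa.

Free thermal contraction of the whole bar: Σ αᵢΔT Lᵢ = 11.4×10⁻⁶×82×600 + 11.2×10⁻⁶×82×450 + 9.1×10⁻⁶×82×180 = 1.108 mm.
The rigid supports impose zero overall length change; the single axial force P common to all segments must satisfy P Σ Lᵢ/(AᵢEᵢ) = δ_free.
Σ Lᵢ/(AᵢEᵢ) = 600/(1250×197×10³) + 450/(550×32×10³) + 180/(185×112×10³) = 3.669×10⁻⁵ mm/N.
Hence P = δ_free / Σ(L/AE) = 1.108/3.669×10⁻⁵ = 30.21 kN (tensile).
σ_{concrete} = P / A = 30210 / 550 = 54.93 MPa.

σ ≈ 54.9 MPa (tensile)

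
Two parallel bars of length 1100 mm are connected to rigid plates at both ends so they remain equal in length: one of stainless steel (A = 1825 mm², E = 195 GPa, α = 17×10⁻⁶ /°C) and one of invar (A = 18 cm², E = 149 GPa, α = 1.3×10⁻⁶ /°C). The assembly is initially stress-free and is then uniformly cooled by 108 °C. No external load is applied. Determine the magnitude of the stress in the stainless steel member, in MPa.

σ ≈ 142 MPa (tensile)

Equilibrium of a rigid end plate with no external load gives equal and opposite internal forces ±P in the two members. Since α_{stainless steel} > α_{invar}, cooling drives the stainless steel into tension and the invar into compression.
Equating the net (thermal + elastic) strains gives |α₁ − α₂|·ΔT = P·[1/(A₁E₁) + 1/(A₂E₂)].
|α₁ − α₂|·ΔT = 15.7×10⁻⁶ × 108 = 0.001696.
1/(A₁E₁) + 1/(A₂E₂) = 1/(1825×195×10³) + 1/(1800×149×10³) = 6.539×10⁻⁹ N⁻¹.
So P = 0.001696 / 6.539×10⁻⁹ = 259.3 kN.
σ_{stainless steel} = P/A₁ = 259300/1825 = 142.1 MPa, tensile.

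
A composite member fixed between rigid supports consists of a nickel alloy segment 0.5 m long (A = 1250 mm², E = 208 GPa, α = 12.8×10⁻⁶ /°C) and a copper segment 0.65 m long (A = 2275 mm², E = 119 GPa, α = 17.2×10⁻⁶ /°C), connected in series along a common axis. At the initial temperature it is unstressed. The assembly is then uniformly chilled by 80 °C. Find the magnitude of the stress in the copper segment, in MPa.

σ ≈ 143 MPa (tensile)

If the supports were absent, the total length change would be Σ αᵢΔT Lᵢ = 12.8×10⁻⁶×80×500 + 17.2×10⁻⁶×80×650 = 1.406 mm.
The rigid supports impose zero overall length change; the single axial force P common to all segments must satisfy P Σ Lᵢ/(AᵢEᵢ) = δ_free.
The series flexibility is Σ Lᵢ/(AᵢEᵢ) = 500/(1250×208×10³) + 650/(2275×119×10³) = 4.324×10⁻⁶ mm/N.
Hence P = δ_free / Σ(L/AE) = 1.406/4.324×10⁻⁶ = 325.3 kN (tensile).
σ_{copper} = P / A = 325300 / 2275 = 143 MPa.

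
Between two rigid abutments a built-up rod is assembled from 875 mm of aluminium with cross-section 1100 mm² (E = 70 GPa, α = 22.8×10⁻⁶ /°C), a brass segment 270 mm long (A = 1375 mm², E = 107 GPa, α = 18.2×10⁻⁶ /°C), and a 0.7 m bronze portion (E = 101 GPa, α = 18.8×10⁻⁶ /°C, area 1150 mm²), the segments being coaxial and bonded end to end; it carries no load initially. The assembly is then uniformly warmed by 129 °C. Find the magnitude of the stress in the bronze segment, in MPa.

σ ≈ 222 MPa (compressive)

With the walls removed the bar would change length by δ_free = Σ αᵢΔT Lᵢ = 22.8×10⁻⁶×129×875 + 18.2×10⁻⁶×129×270 + 18.8×10⁻⁶×129×700 = 4.905 mm.
The walls prevent any net length change, so an axial force P (same in every segment) develops. Compatibility: P · Σ Lᵢ/(AᵢEᵢ) = δ_free.
Σ Lᵢ/(AᵢEᵢ) = 875/(1100×70×10³) + 270/(1375×107×10³) + 700/(1150×101×10³) = 1.923×10⁻⁵ mm/N.
P = 4.905 / 1.923×10⁻⁵ = 255100 N = 255.1 kN, compressive.
σ_{bronze} = P / A = 255100 / 1150 = 221.9 MPa.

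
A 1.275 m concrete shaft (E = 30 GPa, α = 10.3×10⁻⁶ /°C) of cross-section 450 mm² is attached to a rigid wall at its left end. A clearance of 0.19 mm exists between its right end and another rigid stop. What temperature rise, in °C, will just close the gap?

ΔT ≈ 14.5 °C

Contact occurs when the free expansion equals the gap: αΔT L = 0.19 mm.
ΔT = 0.19 / (10.3×10⁻⁶ × 1275) = 14.47 °C.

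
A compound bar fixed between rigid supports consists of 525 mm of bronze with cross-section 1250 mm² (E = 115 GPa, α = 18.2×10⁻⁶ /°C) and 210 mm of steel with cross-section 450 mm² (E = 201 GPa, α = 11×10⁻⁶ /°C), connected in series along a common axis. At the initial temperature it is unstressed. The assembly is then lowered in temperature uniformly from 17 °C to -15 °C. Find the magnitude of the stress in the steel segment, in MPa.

σ ≈ 141 MPa (tensile)

Free thermal contraction of the whole bar: Σ αᵢΔT Lᵢ = 18.2×10⁻⁶×32×525 + 11×10⁻⁶×32×210 = 0.3797 mm.
Since the ends are fixed, an axial force P builds up, equal in every segment, with P · Σ Lᵢ/(AᵢEᵢ) = δ_free.
Σ Lᵢ/(AᵢEᵢ) = 525/(1250×115×10³) + 210/(450×201×10³) = 5.974×10⁻⁶ mm/N.
So P = 0.3797 / 5.974×10⁻⁶ = 63.56 kN, tensile.
σ_{steel} = P / A = 63560 / 450 = 141.2 MPa.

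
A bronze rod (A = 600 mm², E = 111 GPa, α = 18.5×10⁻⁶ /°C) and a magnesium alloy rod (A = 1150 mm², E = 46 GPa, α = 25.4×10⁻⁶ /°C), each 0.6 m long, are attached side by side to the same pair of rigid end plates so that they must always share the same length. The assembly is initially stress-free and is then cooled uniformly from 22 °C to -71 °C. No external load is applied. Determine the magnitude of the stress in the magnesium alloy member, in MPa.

The magnesium alloy has the larger α, so on cooling it would change length more than the bronze if both were free. The rigid plates force a common final length, so the magnesium alloy is put into tension and the bronze into compression, with equal and opposite forces P (no external load).
Setting the final lengths equal and cancelling L: (α₁ − α₂)ΔT = P/(A₁E₁) + P/(A₂E₂).
|α₁ − α₂|·ΔT = 6.9×10⁻⁶ × 93 = 0.0006417.
1/(A₁E₁) + 1/(A₂E₂) = 1/(600×111×10³) + 1/(1150×46×10³) = 3.392×10⁻⁸ N⁻¹.
P = 0.0006417 / 3.392×10⁻⁸ = 18920 N = 18.92 kN.
σ_{magnesium alloy} = P/A₂ = 18920/1150 = 16.45 MPa, tensile.

σ ≈ 16.5 MPa (tensile)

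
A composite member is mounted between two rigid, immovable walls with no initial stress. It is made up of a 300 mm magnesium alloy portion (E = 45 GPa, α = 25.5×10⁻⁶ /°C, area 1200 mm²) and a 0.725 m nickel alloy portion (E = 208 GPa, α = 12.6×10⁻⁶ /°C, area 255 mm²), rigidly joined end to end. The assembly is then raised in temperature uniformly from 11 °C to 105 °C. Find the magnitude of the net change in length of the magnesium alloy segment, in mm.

|ΔL| ≈ 0.263 mm

With the walls removed the bar would change length by δ_free = Σ αᵢΔT Lᵢ = 25.5×10⁻⁶×94×300 + 12.6×10⁻⁶×94×725 = 1.578 mm.
The rigid supports impose zero overall length change; the single axial force P common to all segments must satisfy P Σ Lᵢ/(AᵢEᵢ) = δ_free.
Σ Lᵢ/(AᵢEᵢ) = 300/(1200×45×10³) + 725/(255×208×10³) = 1.922×10⁻⁵ mm/N.
P = 1.578 / 1.922×10⁻⁵ = 82070 N = 82.07 kN, compressive.
For the magnesium alloy segment, free thermal change = 25.5×10⁻⁶×94×300 = 0.7191 mm and elastic change from P = 82070×300/(1200×45×10³) = 0.456 mm; these oppose, so the net change is 0.263 mm (segment lengthens).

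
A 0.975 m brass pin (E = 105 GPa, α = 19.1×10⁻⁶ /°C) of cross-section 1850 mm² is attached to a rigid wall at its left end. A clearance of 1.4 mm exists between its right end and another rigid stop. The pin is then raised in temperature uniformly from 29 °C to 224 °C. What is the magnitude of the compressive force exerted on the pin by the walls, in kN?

Unrestrained expansion: δ_free = αΔT L = 19.1×10⁻⁶ × 195 × 975 = 3.631 mm.
After closing the 1.4 mm clearance, 3.631 − 1.4 = 2.231 mm of expansion remains to be suppressed by the wall.
Compatibility: PL/(AE) = 2.231 mm, so σ = P/A = E × (2.231/975) = 240.3 MPa.
Force on the wall = σA = 240.3 × 1850 mm² = 444.6 kN.

P ≈ 445 kN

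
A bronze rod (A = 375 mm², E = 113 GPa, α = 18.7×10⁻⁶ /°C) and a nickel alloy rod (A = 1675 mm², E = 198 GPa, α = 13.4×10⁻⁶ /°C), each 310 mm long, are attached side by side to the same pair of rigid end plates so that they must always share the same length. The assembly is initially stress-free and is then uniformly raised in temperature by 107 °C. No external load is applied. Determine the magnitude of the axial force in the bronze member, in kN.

P ≈ 21.3 kN (compressive in the bronze)

Equilibrium of a rigid end plate with no external load gives equal and opposite internal forces ±P in the two members. Since α_{bronze} > α_{nickel alloy}, heating drives the bronze into compression and the nickel alloy into tension.
Equating the net (thermal + elastic) strains gives |α₁ − α₂|·ΔT = P·[1/(A₁E₁) + 1/(A₂E₂)].
|α₁ − α₂|·ΔT = 5.3×10⁻⁶ × 107 = 0.0005671.
1/(A₁E₁) + 1/(A₂E₂) = 1/(375×113×10³) + 1/(1675×198×10³) = 2.661×10⁻⁸ N⁻¹.
So P = 0.0005671 / 2.661×10⁻⁸ = 21.31 kN.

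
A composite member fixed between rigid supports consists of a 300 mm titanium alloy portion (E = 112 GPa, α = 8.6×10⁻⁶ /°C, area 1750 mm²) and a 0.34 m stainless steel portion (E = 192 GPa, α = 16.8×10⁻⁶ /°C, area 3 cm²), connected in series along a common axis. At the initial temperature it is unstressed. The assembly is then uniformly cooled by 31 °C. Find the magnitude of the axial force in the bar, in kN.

Free thermal contraction of the whole bar: Σ αᵢΔT Lᵢ = 8.6×10⁻⁶×31×300 + 16.8×10⁻⁶×31×340 = 0.2571 mm.
The walls prevent any net length change, so an axial force P (same in every segment) develops. Compatibility: P · Σ Lᵢ/(AᵢEᵢ) = δ_free.
Σ Lᵢ/(AᵢEᵢ) = 300/(1750×112×10³) + 340/(300×192×10³) = 7.433×10⁻⁶ mm/N.
Hence P = δ_free / Σ(L/AE) = 0.2571/7.433×10⁻⁶ = 34.58 kN (tensile).

P ≈ 34.6 kN (tensile)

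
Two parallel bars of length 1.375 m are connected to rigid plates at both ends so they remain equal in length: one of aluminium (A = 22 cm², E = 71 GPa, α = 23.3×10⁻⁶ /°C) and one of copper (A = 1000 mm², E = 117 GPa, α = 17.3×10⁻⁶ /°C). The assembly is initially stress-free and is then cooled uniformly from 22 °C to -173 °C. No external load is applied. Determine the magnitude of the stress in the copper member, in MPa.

Both members must finish at the same length. With the larger α, the aluminium tends to over-contract; the plates restrain it, putting the aluminium in tension and the copper in compression. With no external load the two internal forces are equal and opposite, magnitude P.
Equating the net (thermal + elastic) strains gives |α₁ − α₂|·ΔT = P·[1/(A₁E₁) + 1/(A₂E₂)].
|α₁ − α₂|·ΔT = 6×10⁻⁶ × 195 = 0.00117.
1/(A₁E₁) + 1/(A₂E₂) = 1/(2200×71×10³) + 1/(1000×117×10³) = 1.495×10⁻⁸ N⁻¹.
So P = 0.00117 / 1.495×10⁻⁸ = 78.27 kN.
σ_{copper} = P/A₂ = 78270/1000 = 78.27 MPa, compressive.

σ ≈ 78.3 MPa (compressive)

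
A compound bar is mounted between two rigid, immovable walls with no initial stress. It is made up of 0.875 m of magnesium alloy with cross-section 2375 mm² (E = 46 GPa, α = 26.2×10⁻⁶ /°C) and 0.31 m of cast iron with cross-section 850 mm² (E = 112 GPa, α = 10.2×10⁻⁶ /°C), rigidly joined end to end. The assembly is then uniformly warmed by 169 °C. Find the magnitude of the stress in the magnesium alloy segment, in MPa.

With the walls removed the bar would change length by δ_free = Σ αᵢΔT Lᵢ = 26.2×10⁻⁶×169×875 + 10.2×10⁻⁶×169×310 = 4.409 mm.
Since the ends are fixed, an axial force P builds up, equal in every segment, with P · Σ Lᵢ/(AᵢEᵢ) = δ_free.
Σ Lᵢ/(AᵢEᵢ) = 875/(2375×46×10³) + 310/(850×112×10³) = 1.127×10⁻⁵ mm/N.
P = 4.409 / 1.127×10⁻⁵ = 391300 N = 391.3 kN, compressive.
σ_{magnesium alloy} = P / A = 391300 / 2375 = 164.8 MPa.

σ ≈ 165 MPa (compressive)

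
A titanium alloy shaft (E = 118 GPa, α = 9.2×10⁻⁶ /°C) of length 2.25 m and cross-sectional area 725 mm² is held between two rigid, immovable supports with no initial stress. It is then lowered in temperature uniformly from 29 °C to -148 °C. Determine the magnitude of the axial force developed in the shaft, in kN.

Full restraint means ε = 0, so the stress is σ = EαΔT = 118×10³ × 9.2×10⁻⁶ × 177 = 192.2 MPa.
P = AEαΔT = 725 × 118×10³ × 9.2×10⁻⁶ × 177 = 139.3 kN (tensile).

P ≈ 139 kN (tensile)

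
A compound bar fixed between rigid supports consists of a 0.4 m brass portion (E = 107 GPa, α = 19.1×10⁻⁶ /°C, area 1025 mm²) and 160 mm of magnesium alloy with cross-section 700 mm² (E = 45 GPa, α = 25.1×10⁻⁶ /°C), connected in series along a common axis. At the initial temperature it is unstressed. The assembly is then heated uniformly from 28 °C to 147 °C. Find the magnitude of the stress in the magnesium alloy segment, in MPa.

Free thermal expansion of the whole bar: Σ αᵢΔT Lᵢ = 19.1×10⁻⁶×119×400 + 25.1×10⁻⁶×119×160 = 1.387 mm.
The rigid supports impose zero overall length change; the single axial force P common to all segments must satisfy P Σ Lᵢ/(AᵢEᵢ) = δ_free.
Σ Lᵢ/(AᵢEᵢ) = 400/(1025×107×10³) + 160/(700×45×10³) = 8.727×10⁻⁶ mm/N.
Hence P = δ_free / Σ(L/AE) = 1.387/8.727×10⁻⁶ = 158.9 kN (compressive).
σ_{magnesium alloy} = P / A = 158900 / 700 = 227.1 MPa.

σ ≈ 227 MPa (compressive)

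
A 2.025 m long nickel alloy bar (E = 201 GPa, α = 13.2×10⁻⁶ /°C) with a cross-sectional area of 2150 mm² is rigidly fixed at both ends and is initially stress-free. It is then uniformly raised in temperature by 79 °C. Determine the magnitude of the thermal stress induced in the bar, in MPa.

Because both ends are immovable the net strain is zero, and the suppressed thermal strain is αΔT = 13.2×10⁻⁶ × 79 = 1042.8×10⁻⁶.
σ = EαΔT = 201×10³ × 13.2×10⁻⁶ × 79 = 209.6 MPa (compressive; the bar is trying to expand).

σ ≈ 210 MPa (compressive)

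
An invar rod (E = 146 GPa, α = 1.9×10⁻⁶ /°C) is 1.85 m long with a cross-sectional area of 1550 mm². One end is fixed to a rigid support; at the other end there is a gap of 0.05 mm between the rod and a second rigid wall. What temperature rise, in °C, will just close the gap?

ΔT ≈ 14.2 °C

The gap closes when αΔT L = 0.05 mm, since the rod is still unstressed at that instant.
ΔT = 0.05 / (1.9×10⁻⁶ × 1850) = 14.22 °C.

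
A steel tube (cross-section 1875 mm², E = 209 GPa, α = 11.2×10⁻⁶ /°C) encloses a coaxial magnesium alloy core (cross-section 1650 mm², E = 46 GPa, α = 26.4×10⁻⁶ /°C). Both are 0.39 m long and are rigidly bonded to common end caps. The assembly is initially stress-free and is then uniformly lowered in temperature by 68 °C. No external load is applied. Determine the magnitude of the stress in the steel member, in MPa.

Equilibrium of a rigid end plate with no external load gives equal and opposite internal forces ±P in the two members. Since α_{magnesium alloy} > α_{steel}, cooling drives the magnesium alloy into tension and the steel into compression.
Setting the final lengths equal and cancelling L: (α₁ − α₂)ΔT = P/(A₁E₁) + P/(A₂E₂).
|α₁ − α₂|·ΔT = 15.2×10⁻⁶ × 68 = 0.001034.
1/(A₁E₁) + 1/(A₂E₂) = 1/(1875×209×10³) + 1/(1650×46×10³) = 1.573×10⁻⁸ N⁻¹.
So P = 0.001034 / 1.573×10⁻⁸ = 65.72 kN.
σ_{steel} = P/A₁ = 65720/1875 = 35.05 MPa, compressive.

σ ≈ 35.1 MPa (compressive)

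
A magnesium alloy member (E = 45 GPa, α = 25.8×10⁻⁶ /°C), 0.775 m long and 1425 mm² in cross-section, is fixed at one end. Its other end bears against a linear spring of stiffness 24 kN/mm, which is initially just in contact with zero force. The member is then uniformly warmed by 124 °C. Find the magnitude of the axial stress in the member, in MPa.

Free thermal expansion: δ_free = αΔT L = 25.8×10⁻⁶ × 124 × 775 = 2.479 mm.
Let P be the compressive force at the spring. The member shortens elastically by PL/(AE) and the spring compresses by P/k; together these equal δ_free.
So P = δ_free / [L/(AE) + 1/k] = 2.479 / [ 775/(1425×45×10³) + 1/(24×10³) ].
P = 2.479 / 5.375×10⁻⁵ = 46130 N.
σ = P/A = 46130/1425 = 32.37 MPa.

σ ≈ 32.4 MPa (compressive)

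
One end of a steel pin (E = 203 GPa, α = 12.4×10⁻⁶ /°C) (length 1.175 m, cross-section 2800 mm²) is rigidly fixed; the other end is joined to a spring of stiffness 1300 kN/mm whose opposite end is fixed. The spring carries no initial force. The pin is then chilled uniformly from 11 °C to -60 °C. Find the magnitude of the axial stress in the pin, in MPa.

Free thermal contraction: δ_free = αΔT L = 12.4×10⁻⁶ × 71 × 1175 = 1.034 mm.
With a force P in the spring, the elastic change of the pin is PL/(AE) and that of the spring is P/k; compatibility requires their sum to equal δ_free.
P [ L/(AE) + 1/k ] = δ_free → P [ 1175/(2800×203×10³) + 1/(1300×10³) ] = 1.034.
P = 1.034 / 2.836×10⁻⁶ = 364700 N.
σ = P/A = 364700/2800 = 130.3 MPa.

σ ≈ 130 MPa (tensile)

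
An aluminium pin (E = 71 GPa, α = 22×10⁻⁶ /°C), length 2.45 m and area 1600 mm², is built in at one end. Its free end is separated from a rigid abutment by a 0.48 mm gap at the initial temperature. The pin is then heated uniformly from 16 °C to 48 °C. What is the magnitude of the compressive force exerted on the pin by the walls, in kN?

If the wall were absent the pin would grow by αΔT L = 22×10⁻⁶ × 32 × 2450 = 1.725 mm.
After closing the 0.48 mm clearance, 1.725 − 0.48 = 1.245 mm of expansion remains to be suppressed by the wall.
That suppressed elongation corresponds to σ = E·Δ/L = 71×10³ × 1.245/2450 = 36.07 MPa.
Force on the wall = σA = 36.07 × 1600 mm² = 57.72 kN.

P ≈ 57.7 kN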